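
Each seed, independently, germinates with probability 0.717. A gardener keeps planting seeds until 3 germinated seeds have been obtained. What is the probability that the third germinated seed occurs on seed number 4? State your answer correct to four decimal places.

0.3129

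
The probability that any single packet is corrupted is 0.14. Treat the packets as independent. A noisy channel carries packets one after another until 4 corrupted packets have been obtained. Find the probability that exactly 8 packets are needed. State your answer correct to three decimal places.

Y = trial on which the fourth success occurs; negative binomial, r=4, p=0.14.
P(Y=8) = C(7,3) · p^4 · (1−p)^4
= 35 · 0.00038416 · 0.54701 = 0.00735

0.007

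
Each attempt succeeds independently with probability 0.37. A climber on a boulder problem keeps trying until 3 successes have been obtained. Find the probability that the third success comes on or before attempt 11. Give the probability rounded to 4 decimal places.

Finishing within 11 attempts ⇔ at least 3 successes in the first 11. With X ~ Binomial(11, 0.37), P(Y ≤ 11) = 1 − P(X ≤ 2).
  k=0: C(11,0)·0.37^0·0.63^11 = 0.006205
  k=1: C(11,1)·0.37^1·0.63^10 = 0.040087
  k=2: C(11,2)·0.37^2·0.63^9 = 0.117715
1 − 0.164007 = 0.835993

0.8360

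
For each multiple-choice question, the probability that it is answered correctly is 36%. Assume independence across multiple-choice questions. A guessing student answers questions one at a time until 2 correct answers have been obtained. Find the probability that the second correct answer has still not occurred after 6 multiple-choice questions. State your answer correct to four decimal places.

Needing more than 6 multiple-choice questions ⇔ fewer than 2 successes in the first 6. With X ~ Binomial(6, 0.36), P(Y > 6) = P(X ≤ 1).
  k=0: C(6,0)·0.36^0·0.64^6 = 0.068719
  k=1: C(6,1)·0.36^1·0.64^5 = 0.231928
P(X ≤ 1) = 0.300648

0.3006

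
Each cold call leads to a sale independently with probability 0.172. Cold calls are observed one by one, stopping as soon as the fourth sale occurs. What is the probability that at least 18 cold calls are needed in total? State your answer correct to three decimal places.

0.667

Needing more than 17 cold calls ⇔ fewer than 4 successes in the first 17. With X ~ Binomial(17, 0.172), P(Y > 17) = P(X ≤ 3).
  k=0: C(17,0)·0.172^0·0.828^17 = 0.04041
  k=1: C(17,1)·0.172^1·0.828^16 = 0.14271
  k=2: C(17,2)·0.172^2·0.828^15 = 0.23717
  k=3: C(17,3)·0.172^3·0.828^14 = 0.24633
P(X ≤ 3) = 0.66662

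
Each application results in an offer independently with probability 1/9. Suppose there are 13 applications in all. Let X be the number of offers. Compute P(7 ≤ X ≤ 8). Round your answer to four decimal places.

X ~ Binomial(13, 0.111111); P(7 ≤ X ≤ 8) = Σ C(13,k) p^k (1−p)^(13−k) over k:
  k=7: C(13,7)·0.111111^7·0.888889^6 = 0.000177
  k=8: C(13,8)·0.111111^8·0.888889^5 = 0.000017
Total = 0.000194

0.0002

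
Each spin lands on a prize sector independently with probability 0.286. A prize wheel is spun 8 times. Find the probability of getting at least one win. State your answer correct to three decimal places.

0.932

P(at least one) = 1 − P(none) = 1 − (1 − 0.286)^8
= 1 − 0.06754 = 0.93246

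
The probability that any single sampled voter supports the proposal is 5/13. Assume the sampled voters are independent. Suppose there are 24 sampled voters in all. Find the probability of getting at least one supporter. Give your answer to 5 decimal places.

0.99999

P(at least one) = 1 − P(none) = 1 − (1 − 0.384615)^24
= 1 − 0.0000087 = 0.9999913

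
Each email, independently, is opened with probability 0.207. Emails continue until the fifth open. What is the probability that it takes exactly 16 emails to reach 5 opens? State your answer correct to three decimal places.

Y = trial on which the fifth success occurs; negative binomial, r=5, p=0.207.
P(Y=16) = C(15,4) · p^5 · (1−p)^11
= 1365 · 0.00038006 · 0.077984 = 0.04046

0.040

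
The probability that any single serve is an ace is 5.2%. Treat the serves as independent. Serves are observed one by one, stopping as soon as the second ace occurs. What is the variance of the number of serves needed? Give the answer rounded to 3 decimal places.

701.183

Y = total serves until the second success; negative binomial with r=2, p=0.052.
Var(Y) = r(1−p)/p² = 2·0.948 / 0.052² = 701.18343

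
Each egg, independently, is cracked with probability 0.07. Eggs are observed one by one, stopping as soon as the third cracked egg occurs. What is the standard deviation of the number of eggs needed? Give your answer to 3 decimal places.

Y = total eggs until the third success; negative binomial with r=3, p=0.07.
SD(Y) = √[r(1−p)/p²] = √(569.38776) = 23.86185

23.862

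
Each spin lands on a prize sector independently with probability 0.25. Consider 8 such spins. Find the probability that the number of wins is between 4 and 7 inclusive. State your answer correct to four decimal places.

0.1138

X ~ Binomial(8, 0.25); P(4 ≤ X ≤ 7) = Σ C(8,k) p^k (1−p)^(8−k) over k:
  k=4: C(8,4)·0.25^4·0.75^4 = 0.086517
  k=5: C(8,5)·0.25^5·0.75^3 = 0.023071
  k=6: C(8,6)·0.25^6·0.75^2 = 0.003845
  k=7: C(8,7)·0.25^7·0.75^1 = 0.000366
Total = 0.113800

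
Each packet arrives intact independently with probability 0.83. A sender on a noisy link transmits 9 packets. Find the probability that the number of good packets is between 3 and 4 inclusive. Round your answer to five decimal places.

X ~ Binomial(9, 0.83); P(3 ≤ X ≤ 4) = Σ C(9,k) p^k (1−p)^(9−k) over k:
  k=3: C(9,3)·0.83^3·0.17^6 = 0.0011593
  k=4: C(9,4)·0.83^4·0.17^5 = 0.0084904
Total = 0.0096497

0.00965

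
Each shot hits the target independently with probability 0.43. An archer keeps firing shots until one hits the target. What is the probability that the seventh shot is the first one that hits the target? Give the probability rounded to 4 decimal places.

0.0147

Geometric (trials to first success), p = 0.43.
P(Y = 7) = (1−p)^6 · p = 0.034296 · 0.43 = 0.014747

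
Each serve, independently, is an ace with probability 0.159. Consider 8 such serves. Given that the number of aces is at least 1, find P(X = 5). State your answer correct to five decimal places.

X ~ Binomial(8, 0.159). Want P(X=5 | X≥1) = P(X=5) / P(X≥1).
P(X=5) = C(8,5)·0.159^5·0.841^3 = 0.0033850
P(X≥1) = 1 − 0.2502465 = 0.7497535
Ratio = 0.0033850 / 0.7497535 = 0.0045148

0.00451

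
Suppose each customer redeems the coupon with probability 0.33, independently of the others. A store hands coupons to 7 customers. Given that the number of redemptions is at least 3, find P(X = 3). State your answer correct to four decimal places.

X ~ Binomial(7, 0.33). Want P(X=3 | X≥3) = P(X=3) / P(X≥3).
P(X=3) = C(7,3)·0.33^3·0.67^4 = 0.253460
P(X≥3) = 1 − 0.060607 − 0.208959 − 0.308760 = 0.421674
Ratio = 0.253460 / 0.421674 = 0.601080

0.6011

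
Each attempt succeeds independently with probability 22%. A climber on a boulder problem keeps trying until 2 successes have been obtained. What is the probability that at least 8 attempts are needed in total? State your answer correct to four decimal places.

0.5225

Needing more than 7 attempts ⇔ fewer than 2 successes in the first 7. With X ~ Binomial(7, 0.22), P(Y > 7) = P(X ≤ 1).
  k=0: C(7,0)·0.22^0·0.78^7 = 0.175656
  k=1: C(7,1)·0.22^1·0.78^6 = 0.346807
P(X ≤ 1) = 0.522463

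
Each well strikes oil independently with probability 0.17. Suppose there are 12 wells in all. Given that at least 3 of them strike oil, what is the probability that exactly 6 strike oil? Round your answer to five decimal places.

0.02180

X ~ Binomial(12, 0.17). Want P(X=6 | X≥3) = P(X=6) / P(X≥3).
P(X=6) = C(12,6)·0.17^6·0.83^6 = 0.0072918
P(X≥3) = 1 − 0.1068900 − 0.2627176 − 0.2959530 = 0.3344394
Ratio = 0.0072918 / 0.3344394 = 0.0218030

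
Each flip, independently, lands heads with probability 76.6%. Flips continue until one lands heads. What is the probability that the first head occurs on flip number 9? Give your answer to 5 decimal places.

Geometric (trials to first success), p = 0.766.
P(Y = 9) = (1−p)^8 · p = 8.9893e-06 · 0.766 = 0.0000069

0.00001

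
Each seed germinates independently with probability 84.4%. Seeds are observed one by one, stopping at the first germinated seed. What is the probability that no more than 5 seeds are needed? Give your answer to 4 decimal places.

Y = number of seeds to the first success; geometric, p = 0.844.
P(Y ≤ 5) = 1 − (1−p)^5 = 1 − 0.000092 = 0.999908

0.9999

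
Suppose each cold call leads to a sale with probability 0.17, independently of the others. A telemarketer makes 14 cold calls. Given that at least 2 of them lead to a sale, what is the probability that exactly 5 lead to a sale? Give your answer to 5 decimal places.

0.07430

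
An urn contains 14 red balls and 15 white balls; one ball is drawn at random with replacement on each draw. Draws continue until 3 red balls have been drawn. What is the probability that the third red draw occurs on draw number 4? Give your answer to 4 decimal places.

0.1746

Y = trial on which the third success occurs; negative binomial, r=3, p=0.482759.
P(Y=4) = C(3,2) · p^3 · (1−p)^1
= 3 · 0.11251 · 0.51724 = 0.174584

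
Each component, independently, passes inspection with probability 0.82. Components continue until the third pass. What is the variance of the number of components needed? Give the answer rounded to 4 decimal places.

0.8031

Y = total components until the third success; negative binomial with r=3, p=0.82.
Var(Y) = r(1−p)/p² = 3·0.18 / 0.82² = 0.803093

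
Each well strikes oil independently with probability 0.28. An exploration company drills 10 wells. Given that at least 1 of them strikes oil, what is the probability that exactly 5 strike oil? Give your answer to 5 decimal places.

X ~ Binomial(10, 0.28). Want P(X=5 | X≥1) = P(X=5) / P(X≥1).
P(X=5) = C(10,5)·0.28^5·0.72^5 = 0.0839176
P(X≥1) = 1 − 0.0374391 = 0.9625609
Ratio = 0.0839176 / 0.9625609 = 0.0871816

0.08718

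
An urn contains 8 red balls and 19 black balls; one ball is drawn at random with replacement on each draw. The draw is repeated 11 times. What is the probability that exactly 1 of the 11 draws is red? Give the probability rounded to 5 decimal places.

X ~ Binomial(n=11, p=0.296296).
P(X=1) = C(11,1) · p^1 · (1−p)^10
= 11 · 0.2963 · 0.029778 = 0.0970549

0.09705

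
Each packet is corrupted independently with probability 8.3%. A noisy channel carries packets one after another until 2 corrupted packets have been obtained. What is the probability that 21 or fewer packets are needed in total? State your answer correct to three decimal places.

Finishing within 21 packets ⇔ at least 2 successes in the first 21. With X ~ Binomial(21, 0.083), P(Y ≤ 21) = 1 − P(X ≤ 1).
  k=0: C(21,0)·0.083^0·0.917^21 = 0.16209
  k=1: C(21,1)·0.083^1·0.917^20 = 0.30809
1 − 0.47018 = 0.52982

0.530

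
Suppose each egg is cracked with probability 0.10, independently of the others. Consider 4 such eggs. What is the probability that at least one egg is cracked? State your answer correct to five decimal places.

0.34390

P(at least one) = 1 − P(none) = 1 − (1 − 0.10)^4
= 1 − 0.6561000 = 0.3439000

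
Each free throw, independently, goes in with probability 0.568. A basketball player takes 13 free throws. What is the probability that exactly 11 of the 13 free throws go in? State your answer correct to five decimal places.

0.02890

X ~ Binomial(n=13, p=0.568).
P(X=11) = C(13,11) · p^11 · (1−p)^2
= 78 · 0.0019853 · 0.18662 = 0.0288997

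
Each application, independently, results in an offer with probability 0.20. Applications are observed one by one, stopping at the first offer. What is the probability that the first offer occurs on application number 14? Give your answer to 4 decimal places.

0.0110

Geometric (trials to first success), p = 0.20.
P(Y = 14) = (1−p)^13 · p = 0.054976 · 0.20 = 0.010995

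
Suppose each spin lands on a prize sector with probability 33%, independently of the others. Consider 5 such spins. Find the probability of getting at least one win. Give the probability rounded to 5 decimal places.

P(at least one) = 1 − P(none) = 1 − (1 − 0.33)^5
= 1 − 0.1350125 = 0.8649875

0.86499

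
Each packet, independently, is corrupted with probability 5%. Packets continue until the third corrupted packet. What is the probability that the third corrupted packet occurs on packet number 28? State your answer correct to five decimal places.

0.01217

Y = trial on which the third success occurs; negative binomial, r=3, p=0.05.
P(Y=28) = C(27,2) · p^3 · (1−p)^25
= 351 · 0.000125 · 0.27739 = 0.0121705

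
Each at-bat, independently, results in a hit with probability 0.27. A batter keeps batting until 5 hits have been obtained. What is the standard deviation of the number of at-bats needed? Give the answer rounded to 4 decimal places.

7.0759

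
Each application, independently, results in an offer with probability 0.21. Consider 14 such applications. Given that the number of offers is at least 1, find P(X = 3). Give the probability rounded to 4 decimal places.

X ~ Binomial(14, 0.21). Want P(X=3 | X≥1) = P(X=3) / P(X≥1).
P(X=3) = C(14,3)·0.21^3·0.79^11 = 0.252149
P(X≥1) = 1 − 0.036879 = 0.963121
Ratio = 0.252149 / 0.963121 = 0.261804

0.2618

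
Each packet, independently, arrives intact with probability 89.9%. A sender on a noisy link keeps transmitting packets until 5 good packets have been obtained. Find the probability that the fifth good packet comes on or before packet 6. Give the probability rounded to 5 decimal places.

0.88376

Finishing within 6 packets ⇔ at least 5 successes in the first 6. With X ~ Binomial(6, 0.899), P(Y ≤ 6) = 1 − P(X ≤ 4).
  k=0: C(6,0)·0.899^0·0.101^6 = 0.0000011
  k=1: C(6,1)·0.899^1·0.101^5 = 0.0000567
  k=2: C(6,2)·0.899^2·0.101^4 = 0.0012615
  k=3: C(6,3)·0.899^3·0.101^3 = 0.0149718
  k=4: C(6,4)·0.899^4·0.101^2 = 0.0999477
1 − 0.1162387 = 0.8837613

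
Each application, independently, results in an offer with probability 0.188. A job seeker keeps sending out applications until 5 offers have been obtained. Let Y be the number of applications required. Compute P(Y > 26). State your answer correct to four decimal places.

0.4436

Needing more than 26 applications ⇔ fewer than 5 successes in the first 26. With X ~ Binomial(26, 0.188), P(Y > 26) = P(X ≤ 4).
  k=0: C(26,0)·0.188^0·0.812^26 = 0.004451
  k=1: C(26,1)·0.188^1·0.812^25 = 0.026794
  k=2: C(26,2)·0.188^2·0.812^24 = 0.077543
  k=3: C(26,3)·0.188^3·0.812^23 = 0.143627
  k=4: C(26,4)·0.188^4·0.812^22 = 0.191208
P(X ≤ 4) = 0.443622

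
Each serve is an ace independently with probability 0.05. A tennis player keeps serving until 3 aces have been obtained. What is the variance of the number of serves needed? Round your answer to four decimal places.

1140.0000

Y = total serves until the third success; negative binomial with r=3, p=0.05.
Var(Y) = r(1−p)/p² = 3·0.95 / 0.05² = 1140.000000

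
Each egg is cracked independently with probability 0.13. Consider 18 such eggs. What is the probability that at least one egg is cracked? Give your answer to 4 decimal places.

0.9185

P(at least one) = 1 − P(none) = 1 − (1 − 0.13)^18
= 1 − 0.081535 = 0.918465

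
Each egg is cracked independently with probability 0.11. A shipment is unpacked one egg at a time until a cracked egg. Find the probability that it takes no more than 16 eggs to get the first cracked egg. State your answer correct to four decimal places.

Y = number of eggs to the first success; geometric, p = 0.11.
P(Y ≤ 16) = 1 − (1−p)^16 = 1 − 0.154967 = 0.845033

0.8450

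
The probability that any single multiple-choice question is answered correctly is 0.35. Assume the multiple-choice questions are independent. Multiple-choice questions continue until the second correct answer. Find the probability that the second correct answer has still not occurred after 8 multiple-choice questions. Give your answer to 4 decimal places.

0.1691

Needing more than 8 multiple-choice questions ⇔ fewer than 2 successes in the first 8. With X ~ Binomial(8, 0.35), P(Y > 8) = P(X ≤ 1).
  k=0: C(8,0)·0.35^0·0.65^8 = 0.031864
  k=1: C(8,1)·0.35^1·0.65^7 = 0.137262
P(X ≤ 1) = 0.169127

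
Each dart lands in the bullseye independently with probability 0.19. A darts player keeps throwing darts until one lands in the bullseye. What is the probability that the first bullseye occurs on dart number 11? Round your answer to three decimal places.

0.023

Geometric (trials to first success), p = 0.19.
P(Y = 11) = (1−p)^10 · p = 0.12158 · 0.19 = 0.02310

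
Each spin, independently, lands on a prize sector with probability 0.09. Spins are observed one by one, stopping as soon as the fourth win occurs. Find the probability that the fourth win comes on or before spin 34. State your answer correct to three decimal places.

0.367

Finishing within 34 spins ⇔ at least 4 successes in the first 34. With X ~ Binomial(34, 0.09), P(Y ≤ 34) = 1 − P(X ≤ 3).
  k=0: C(34,0)·0.09^0·0.91^34 = 0.04050
  k=1: C(34,1)·0.09^1·0.91^33 = 0.13617
  k=2: C(34,2)·0.09^2·0.91^32 = 0.22221
  k=3: C(34,3)·0.09^3·0.91^31 = 0.23442
1 − 0.63331 = 0.36669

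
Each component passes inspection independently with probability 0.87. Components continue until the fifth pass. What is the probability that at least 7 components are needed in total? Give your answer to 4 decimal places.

0.1776

Needing more than 6 components ⇔ fewer than 5 successes in the first 6. With X ~ Binomial(6, 0.87), P(Y > 6) = P(X ≤ 4).
  k=0: C(6,0)·0.87^0·0.13^6 = 0.000005
  k=1: C(6,1)·0.87^1·0.13^5 = 0.000194
  k=2: C(6,2)·0.87^2·0.13^4 = 0.003243
  k=3: C(6,3)·0.87^3·0.13^3 = 0.028935
  k=4: C(6,4)·0.87^4·0.13^2 = 0.145230
P(X ≤ 4) = 0.177605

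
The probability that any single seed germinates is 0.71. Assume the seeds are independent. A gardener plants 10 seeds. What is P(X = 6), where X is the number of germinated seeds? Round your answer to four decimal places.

X ~ Binomial(n=10, p=0.71).
P(X=6) = C(10,6) · p^6 · (1−p)^4
= 210 · 0.1281 · 0.0070728 = 0.190266

0.1903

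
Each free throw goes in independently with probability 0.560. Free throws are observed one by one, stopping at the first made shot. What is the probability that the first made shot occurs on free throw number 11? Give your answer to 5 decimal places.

0.00015

Geometric (trials to first success), p = 0.56.
P(Y = 11) = (1−p)^10 · p = 0.00027197 · 0.56 = 0.0001523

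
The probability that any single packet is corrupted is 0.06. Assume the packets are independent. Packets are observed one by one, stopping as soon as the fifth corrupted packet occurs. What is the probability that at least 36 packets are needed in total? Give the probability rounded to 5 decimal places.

0.94372

Needing more than 35 packets ⇔ fewer than 5 successes in the first 35. With X ~ Binomial(35, 0.06), P(Y > 35) = P(X ≤ 4).
  k=0: C(35,0)·0.06^0·0.94^35 = 0.1146766
  k=1: C(35,1)·0.06^1·0.94^34 = 0.2561924
  k=2: C(35,2)·0.06^2·0.94^33 = 0.2779961
  k=3: C(35,3)·0.06^3·0.94^32 = 0.1951887
  k=4: C(35,4)·0.06^4·0.94^31 = 0.0996708
P(X ≤ 4) = 0.9437247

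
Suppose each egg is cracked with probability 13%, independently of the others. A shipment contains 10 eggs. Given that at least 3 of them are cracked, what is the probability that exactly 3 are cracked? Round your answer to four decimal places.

0.7606

X ~ Binomial(10, 0.13). Want P(X=3 | X≥3) = P(X=3) / P(X≥3).
P(X=3) = C(10,3)·0.13^3·0.87^7 = 0.099459
P(X≥3) = 1 − 0.248423 − 0.371207 − 0.249605 = 0.130764
Ratio = 0.099459 / 0.130764 = 0.760602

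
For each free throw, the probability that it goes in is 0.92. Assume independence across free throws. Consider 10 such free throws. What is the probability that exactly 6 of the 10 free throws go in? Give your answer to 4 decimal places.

0.0052

X ~ Binomial(n=10, p=0.92).
P(X=6) = C(10,6) · p^6 · (1−p)^4
= 210 · 0.60636 · 4.096e-05 = 0.005216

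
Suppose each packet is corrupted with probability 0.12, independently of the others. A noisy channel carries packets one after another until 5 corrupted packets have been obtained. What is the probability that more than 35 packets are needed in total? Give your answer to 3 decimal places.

Needing more than 35 packets ⇔ fewer than 5 successes in the first 35. With X ~ Binomial(35, 0.12), P(Y > 35) = P(X ≤ 4).
  k=0: C(35,0)·0.12^0·0.88^35 = 0.01140
  k=1: C(35,1)·0.12^1·0.88^34 = 0.05441
  k=2: C(35,2)·0.12^2·0.88^33 = 0.12613
  k=3: C(35,3)·0.12^3·0.88^32 = 0.18919
  k=4: C(35,4)·0.12^4·0.88^31 = 0.20639
P(X ≤ 4) = 0.58751

0.588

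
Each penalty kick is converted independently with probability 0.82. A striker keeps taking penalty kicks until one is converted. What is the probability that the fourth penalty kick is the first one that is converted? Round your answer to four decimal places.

0.0048

Geometric (trials to first success), p = 0.82.
P(Y = 4) = (1−p)^3 · p = 0.005832 · 0.82 = 0.004782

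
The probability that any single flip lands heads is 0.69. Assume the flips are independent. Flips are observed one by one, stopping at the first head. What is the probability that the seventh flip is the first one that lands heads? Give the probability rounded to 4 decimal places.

0.0006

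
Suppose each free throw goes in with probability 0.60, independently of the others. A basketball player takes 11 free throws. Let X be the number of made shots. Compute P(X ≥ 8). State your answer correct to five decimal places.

0.29628

X ~ Binomial(11, 0.60); P(X ≥ 8) = Σ C(11,k) p^k (1−p)^(11−k) over k:
  k=8: C(11,8)·0.60^8·0.40^3 = 0.1773674
  k=9: C(11,9)·0.60^9·0.40^2 = 0.0886837
  k=10: C(11,10)·0.60^10·0.40^1 = 0.0266051
  k=11: C(11,11)·0.60^11·0.40^0 = 0.0036280
Total = 0.2962843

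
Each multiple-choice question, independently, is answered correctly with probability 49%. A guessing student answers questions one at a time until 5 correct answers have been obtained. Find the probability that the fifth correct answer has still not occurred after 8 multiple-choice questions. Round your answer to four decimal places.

Needing more than 8 multiple-choice questions ⇔ fewer than 5 successes in the first 8. With X ~ Binomial(8, 0.49), P(Y > 8) = P(X ≤ 4).
  k=0: C(8,0)·0.49^0·0.51^8 = 0.004577
  k=1: C(8,1)·0.49^1·0.51^7 = 0.035178
  k=2: C(8,2)·0.49^2·0.51^6 = 0.118296
  k=3: C(8,3)·0.49^3·0.51^5 = 0.227315
  k=4: C(8,4)·0.49^4·0.51^4 = 0.273000
P(X ≤ 4) = 0.658366

0.6584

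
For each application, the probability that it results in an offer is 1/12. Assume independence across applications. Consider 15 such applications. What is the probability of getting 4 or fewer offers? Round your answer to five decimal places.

X ~ Binomial(15, 0.083333); P(X ≤ 4) = Σ C(15,k) p^k (1−p)^(15−k) over k:
  k=0: C(15,0)·0.083333^0·0.916667^15 = 0.2711263
  k=1: C(15,1)·0.083333^1·0.916667^14 = 0.3697176
  k=2: C(15,2)·0.083333^2·0.916667^13 = 0.2352749
  k=3: C(15,3)·0.083333^3·0.916667^12 = 0.0926840
  k=4: C(15,4)·0.083333^4·0.916667^11 = 0.0252775
Total = 0.9940802

0.99408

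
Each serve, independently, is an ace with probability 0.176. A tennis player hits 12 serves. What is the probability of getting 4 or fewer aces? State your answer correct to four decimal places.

0.9551

X ~ Binomial(12, 0.176); P(X ≤ 4) = Σ C(12,k) p^k (1−p)^(12−k) over k:
  k=0: C(12,0)·0.176^0·0.824^12 = 0.097978
  k=1: C(12,1)·0.176^1·0.824^11 = 0.251127
  k=2: C(12,2)·0.176^2·0.824^10 = 0.295013
  k=3: C(12,3)·0.176^3·0.824^9 = 0.210042
  k=4: C(12,4)·0.176^4·0.824^8 = 0.100942
Total = 0.955102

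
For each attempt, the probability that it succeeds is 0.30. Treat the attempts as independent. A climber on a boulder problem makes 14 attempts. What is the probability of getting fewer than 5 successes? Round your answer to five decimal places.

X ~ Binomial(14, 0.30); P(X ≤ 4) = Σ C(14,k) p^k (1−p)^(14−k) over k:
  k=0: C(14,0)·0.30^0·0.70^14 = 0.0067822
  k=1: C(14,1)·0.30^1·0.70^13 = 0.0406934
  k=2: C(14,2)·0.30^2·0.70^12 = 0.1133601
  k=3: C(14,3)·0.30^3·0.70^11 = 0.1943317
  k=4: C(14,4)·0.30^4·0.70^10 = 0.2290338
Total = 0.5842012

0.58420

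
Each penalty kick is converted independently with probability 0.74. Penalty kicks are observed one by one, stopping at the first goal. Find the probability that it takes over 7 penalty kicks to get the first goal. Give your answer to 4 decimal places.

0.0001

Y = number of penalty kicks to the first success; geometric, p = 0.74.
P(Y > 7) = P(first 7 all fail) = (1−p)^7 = 0.000080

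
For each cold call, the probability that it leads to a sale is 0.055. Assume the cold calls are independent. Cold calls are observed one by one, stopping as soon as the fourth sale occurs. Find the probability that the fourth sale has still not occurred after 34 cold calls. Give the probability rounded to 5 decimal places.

Needing more than 34 cold calls ⇔ fewer than 4 successes in the first 34. With X ~ Binomial(34, 0.055), P(Y > 34) = P(X ≤ 3).
  k=0: C(34,0)·0.055^0·0.945^34 = 0.1461105
  k=1: C(34,1)·0.055^1·0.945^33 = 0.2891288
  k=2: C(34,2)·0.055^2·0.945^32 = 0.2776554
  k=3: C(34,3)·0.055^3·0.945^31 = 0.1723716
P(X ≤ 3) = 0.8852663

0.88527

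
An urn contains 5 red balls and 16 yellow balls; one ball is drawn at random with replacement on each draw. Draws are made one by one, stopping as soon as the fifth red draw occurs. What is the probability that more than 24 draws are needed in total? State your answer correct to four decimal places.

Needing more than 24 draws ⇔ fewer than 5 successes in the first 24. With X ~ Binomial(24, 0.238095), P(Y > 24) = P(X ≤ 4).
  k=0: C(24,0)·0.238095^0·0.761905^24 = 0.001464
  k=1: C(24,1)·0.238095^1·0.761905^23 = 0.010982
  k=2: C(24,2)·0.238095^2·0.761905^22 = 0.039466
  k=3: C(24,3)·0.238095^3·0.761905^21 = 0.090443
  k=4: C(24,4)·0.238095^4·0.761905^20 = 0.148384
P(X ≤ 4) = 0.290740

0.2907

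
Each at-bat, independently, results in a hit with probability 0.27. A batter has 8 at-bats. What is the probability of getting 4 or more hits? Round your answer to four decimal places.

0.1433

X ~ Binomial(8, 0.27); P(X ≥ 4) = Σ C(8,k) p^k (1−p)^(8−k) over k:
  k=4: C(8,4)·0.27^4·0.73^4 = 0.105644
  k=5: C(8,5)·0.27^5·0.73^3 = 0.031259
  k=6: C(8,6)·0.27^6·0.73^2 = 0.005781
  k=7: C(8,7)·0.27^7·0.73^1 = 0.000611
  k=8: C(8,8)·0.27^8·0.73^0 = 0.000028
Total = 0.143323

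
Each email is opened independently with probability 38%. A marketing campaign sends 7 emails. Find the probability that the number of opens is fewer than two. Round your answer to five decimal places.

X ~ Binomial(7, 0.38); P(X ≤ 1) = Σ C(7,k) p^k (1−p)^(7−k) over k:
  k=0: C(7,0)·0.38^0·0.62^7 = 0.0352161
  k=1: C(7,1)·0.38^1·0.62^6 = 0.1510886
Total = 0.1863048

0.18630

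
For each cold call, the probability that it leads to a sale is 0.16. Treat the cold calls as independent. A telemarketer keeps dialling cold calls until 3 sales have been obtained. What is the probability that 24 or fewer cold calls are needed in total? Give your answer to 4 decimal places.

Finishing within 24 cold calls ⇔ at least 3 successes in the first 24. With X ~ Binomial(24, 0.16), P(Y ≤ 24) = 1 − P(X ≤ 2).
  k=0: C(24,0)·0.16^0·0.84^24 = 0.015230
  k=1: C(24,1)·0.16^1·0.84^23 = 0.069623
  k=2: C(24,2)·0.16^2·0.84^22 = 0.152508
1 − 0.237362 = 0.762638

0.7626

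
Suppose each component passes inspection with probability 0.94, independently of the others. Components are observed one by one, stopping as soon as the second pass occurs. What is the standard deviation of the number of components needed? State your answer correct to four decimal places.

Y = total components until the second success; negative binomial with r=2, p=0.94.
SD(Y) = √[r(1−p)/p²] = √(0.135808) = 0.368521

0.3685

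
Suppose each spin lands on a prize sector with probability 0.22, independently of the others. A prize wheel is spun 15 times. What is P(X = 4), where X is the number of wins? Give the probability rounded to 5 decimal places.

X ~ Binomial(n=15, p=0.22).
P(X=4) = C(15,4) · p^4 · (1−p)^11
= 1365 · 0.0023426 · 0.065019 = 0.2079046

0.20790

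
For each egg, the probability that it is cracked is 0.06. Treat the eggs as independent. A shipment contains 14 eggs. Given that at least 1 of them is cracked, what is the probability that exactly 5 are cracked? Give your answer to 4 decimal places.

0.0015

X ~ Binomial(14, 0.06). Want P(X=5 | X≥1) = P(X=5) / P(X≥1).
P(X=5) = C(14,5)·0.06^5·0.94^9 = 0.000892
P(X≥1) = 1 − 0.420523 = 0.579477
Ratio = 0.000892 / 0.579477 = 0.001539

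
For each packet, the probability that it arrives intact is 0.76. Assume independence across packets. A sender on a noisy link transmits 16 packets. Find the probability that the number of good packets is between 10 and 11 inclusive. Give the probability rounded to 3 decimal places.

X ~ Binomial(16, 0.76); P(10 ≤ X ≤ 11) = Σ C(16,k) p^k (1−p)^(16−k) over k:
  k=10: C(16,10)·0.76^10·0.24^6 = 0.09838
  k=11: C(16,11)·0.76^11·0.24^5 = 0.16994
Total = 0.26832

0.268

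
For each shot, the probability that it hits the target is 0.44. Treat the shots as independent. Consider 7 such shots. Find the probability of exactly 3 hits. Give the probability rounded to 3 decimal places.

0.293

X ~ Binomial(n=7, p=0.44).
P(X=3) = C(7,3) · p^3 · (1−p)^4
= 35 · 0.085184 · 0.098345 = 0.29321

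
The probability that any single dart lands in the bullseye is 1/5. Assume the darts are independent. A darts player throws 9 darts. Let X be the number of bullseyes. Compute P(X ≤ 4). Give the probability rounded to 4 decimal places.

0.9804

X ~ Binomial(9, 0.20); P(X ≤ 4) = Σ C(9,k) p^k (1−p)^(9−k) over k:
  k=0: C(9,0)·0.20^0·0.80^9 = 0.134218
  k=1: C(9,1)·0.20^1·0.80^8 = 0.301990
  k=2: C(9,2)·0.20^2·0.80^7 = 0.301990
  k=3: C(9,3)·0.20^3·0.80^6 = 0.176161
  k=4: C(9,4)·0.20^4·0.80^5 = 0.066060
Total = 0.980419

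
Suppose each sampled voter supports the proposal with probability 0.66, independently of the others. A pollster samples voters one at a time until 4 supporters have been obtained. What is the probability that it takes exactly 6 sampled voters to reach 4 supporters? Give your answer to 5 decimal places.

Y = trial on which the fourth success occurs; negative binomial, r=4, p=0.66.
P(Y=6) = C(5,3) · p^4 · (1−p)^2
= 10 · 0.18975 · 0.1156 = 0.2193479

0.21935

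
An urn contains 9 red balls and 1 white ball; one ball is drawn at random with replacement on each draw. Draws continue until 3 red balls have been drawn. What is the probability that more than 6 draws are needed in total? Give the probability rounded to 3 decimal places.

0.001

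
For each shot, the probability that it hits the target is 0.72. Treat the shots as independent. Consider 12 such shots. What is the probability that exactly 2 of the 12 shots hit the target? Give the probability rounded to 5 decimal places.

X ~ Binomial(n=12, p=0.72).
P(X=2) = C(12,2) · p^2 · (1−p)^10
= 66 · 0.5184 · 2.962e-06 = 0.0001013

0.00010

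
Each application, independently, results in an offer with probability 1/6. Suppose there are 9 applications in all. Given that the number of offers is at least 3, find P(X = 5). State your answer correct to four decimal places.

0.0438

X ~ Binomial(9, 0.166667). Want P(X=5 | X≥3) = P(X=5) / P(X≥3).
P(X=5) = C(9,5)·0.166667^5·0.833333^4 = 0.007814
P(X≥3) = 1 − 0.193807 − 0.348852 − 0.279082 = 0.178260
Ratio = 0.007814 / 0.178260 = 0.043837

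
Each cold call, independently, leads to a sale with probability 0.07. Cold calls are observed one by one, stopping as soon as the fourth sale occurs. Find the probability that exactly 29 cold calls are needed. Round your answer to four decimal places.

0.0128

Y = trial on which the fourth success occurs; negative binomial, r=4, p=0.07.
P(Y=29) = C(28,3) · p^4 · (1−p)^25
= 3276 · 2.401e-05 · 0.16296 = 0.012818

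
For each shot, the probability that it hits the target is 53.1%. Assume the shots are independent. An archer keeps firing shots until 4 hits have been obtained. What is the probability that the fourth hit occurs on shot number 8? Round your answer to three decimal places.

Y = trial on which the fourth success occurs; negative binomial, r=4, p=0.531.
P(Y=8) = C(7,3) · p^4 · (1−p)^4
= 35 · 0.079502 · 0.048383 = 0.13463

0.135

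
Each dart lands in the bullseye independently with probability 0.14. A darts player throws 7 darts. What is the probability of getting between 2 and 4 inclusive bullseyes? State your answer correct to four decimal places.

0.2547

X ~ Binomial(7, 0.14); P(2 ≤ X ≤ 4) = Σ C(7,k) p^k (1−p)^(7−k) over k:
  k=2: C(7,2)·0.14^2·0.86^5 = 0.193628
  k=3: C(7,3)·0.14^3·0.86^4 = 0.052535
  k=4: C(7,4)·0.14^4·0.86^3 = 0.008552
Total = 0.254715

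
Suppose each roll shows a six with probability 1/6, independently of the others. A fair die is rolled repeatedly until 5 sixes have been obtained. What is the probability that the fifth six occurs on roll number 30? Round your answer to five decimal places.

Y = trial on which the fifth success occurs; negative binomial, r=5, p=0.166667.
P(Y=30) = C(29,4) · p^5 · (1−p)^25
= 23751 · 0.0001286 · 0.010483 = 0.0320180

0.03202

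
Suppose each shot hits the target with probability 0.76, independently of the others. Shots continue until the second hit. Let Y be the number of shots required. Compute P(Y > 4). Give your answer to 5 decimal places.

0.04534

Needing more than 4 shots ⇔ fewer than 2 successes in the first 4. With X ~ Binomial(4, 0.76), P(Y > 4) = P(X ≤ 1).
  k=0: C(4,0)·0.76^0·0.24^4 = 0.0033178
  k=1: C(4,1)·0.76^1·0.24^3 = 0.0420250
P(X ≤ 1) = 0.0453427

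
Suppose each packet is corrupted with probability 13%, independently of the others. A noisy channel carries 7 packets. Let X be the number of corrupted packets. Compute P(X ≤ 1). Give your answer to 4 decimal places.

X ~ Binomial(7, 0.13); P(X ≤ 1) = Σ C(7,k) p^k (1−p)^(7−k) over k:
  k=0: C(7,0)·0.13^0·0.87^7 = 0.377255
  k=1: C(7,1)·0.13^1·0.87^6 = 0.394600
Total = 0.771855

0.7719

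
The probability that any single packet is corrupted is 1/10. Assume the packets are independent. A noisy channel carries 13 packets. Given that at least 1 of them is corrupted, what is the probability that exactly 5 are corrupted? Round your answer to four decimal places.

0.0074

X ~ Binomial(13, 0.10). Want P(X=5 | X≥1) = P(X=5) / P(X≥1).
P(X=5) = C(13,5)·0.10^5·0.90^8 = 0.005540
P(X≥1) = 1 − 0.254187 = 0.745813
Ratio = 0.005540 / 0.745813 = 0.007428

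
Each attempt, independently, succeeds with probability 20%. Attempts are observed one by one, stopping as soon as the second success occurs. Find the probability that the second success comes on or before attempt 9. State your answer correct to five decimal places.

0.56379

Finishing within 9 attempts ⇔ at least 2 successes in the first 9. With X ~ Binomial(9, 0.20), P(Y ≤ 9) = 1 − P(X ≤ 1).
  k=0: C(9,0)·0.20^0·0.80^9 = 0.1342177
  k=1: C(9,1)·0.20^1·0.80^8 = 0.3019899
1 − 0.4362076 = 0.5637924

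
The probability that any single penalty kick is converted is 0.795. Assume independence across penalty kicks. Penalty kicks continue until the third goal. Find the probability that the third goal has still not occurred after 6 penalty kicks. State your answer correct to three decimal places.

0.019

Needing more than 6 penalty kicks ⇔ fewer than 3 successes in the first 6. With X ~ Binomial(6, 0.795), P(Y > 6) = P(X ≤ 2).
  k=0: C(6,0)·0.795^0·0.205^6 = 0.00007
  k=1: C(6,1)·0.795^1·0.205^5 = 0.00173
  k=2: C(6,2)·0.795^2·0.205^4 = 0.01674
P(X ≤ 2) = 0.01854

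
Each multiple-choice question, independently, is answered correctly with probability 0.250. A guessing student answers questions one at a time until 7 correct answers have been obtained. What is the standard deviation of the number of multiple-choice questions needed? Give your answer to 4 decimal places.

9.1652

Y = total multiple-choice questions until the seventh success; negative binomial with r=7, p=0.25.
SD(Y) = √[r(1−p)/p²] = √(84.000000) = 9.165151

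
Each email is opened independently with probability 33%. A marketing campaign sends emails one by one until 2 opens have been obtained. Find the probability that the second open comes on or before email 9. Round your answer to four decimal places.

Finishing within 9 emails ⇔ at least 2 successes in the first 9. With X ~ Binomial(9, 0.33), P(Y ≤ 9) = 1 − P(X ≤ 1).
  k=0: C(9,0)·0.33^0·0.67^9 = 0.027207
  k=1: C(9,1)·0.33^1·0.67^8 = 0.120602
1 − 0.147809 = 0.852191

0.8522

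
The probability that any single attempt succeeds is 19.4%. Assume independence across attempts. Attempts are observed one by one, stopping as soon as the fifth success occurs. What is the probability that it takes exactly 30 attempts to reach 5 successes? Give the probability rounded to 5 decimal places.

0.02972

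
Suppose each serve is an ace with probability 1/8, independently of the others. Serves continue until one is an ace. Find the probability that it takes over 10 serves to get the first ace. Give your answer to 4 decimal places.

Y = number of serves to the first success; geometric, p = 0.125.
P(Y > 10) = P(first 10 all fail) = (1−p)^10 = 0.263076

0.2631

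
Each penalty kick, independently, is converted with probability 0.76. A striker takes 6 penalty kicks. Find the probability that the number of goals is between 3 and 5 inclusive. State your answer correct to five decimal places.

0.77473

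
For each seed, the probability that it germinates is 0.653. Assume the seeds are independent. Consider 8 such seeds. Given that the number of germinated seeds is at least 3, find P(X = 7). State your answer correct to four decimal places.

X ~ Binomial(8, 0.653). Want P(X=7 | X≥3) = P(X=7) / P(X≥3).
P(X=7) = C(8,7)·0.653^7·0.347^1 = 0.140544
P(X≥3) = 1 − 0.000210 − 0.003165 − 0.020843 = 0.975782
Ratio = 0.140544 / 0.975782 = 0.144032

0.1440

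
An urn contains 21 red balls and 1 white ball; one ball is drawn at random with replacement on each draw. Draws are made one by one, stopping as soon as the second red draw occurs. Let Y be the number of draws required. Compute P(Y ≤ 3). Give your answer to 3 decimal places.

0.994

Finishing within 3 draws ⇔ at least 2 successes in the first 3. With X ~ Binomial(3, 0.954545), P(Y ≤ 3) = 1 − P(X ≤ 1).
  k=0: C(3,0)·0.954545^0·0.045455^3 = 0.00009
  k=1: C(3,1)·0.954545^1·0.045455^2 = 0.00592
1 − 0.00601 = 0.99399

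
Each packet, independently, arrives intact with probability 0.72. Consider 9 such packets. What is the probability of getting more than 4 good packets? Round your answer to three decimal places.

0.924

X ~ Binomial(9, 0.72); P(X ≥ 5) = Σ C(9,k) p^k (1−p)^(9−k) over k:
  k=5: C(9,5)·0.72^5·0.28^4 = 0.14985
  k=6: C(9,6)·0.72^6·0.28^3 = 0.25689
  k=7: C(9,7)·0.72^7·0.28^2 = 0.28310
  k=8: C(9,8)·0.72^8·0.28^1 = 0.18200
  k=9: C(9,9)·0.72^9·0.28^0 = 0.05200
Total = 0.92384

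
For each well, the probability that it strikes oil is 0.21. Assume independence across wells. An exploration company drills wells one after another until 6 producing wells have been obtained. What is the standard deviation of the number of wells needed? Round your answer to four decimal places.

Y = total wells until the sixth success; negative binomial with r=6, p=0.21.
SD(Y) = √[r(1−p)/p²] = √(107.482993) = 10.367401

10.3674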